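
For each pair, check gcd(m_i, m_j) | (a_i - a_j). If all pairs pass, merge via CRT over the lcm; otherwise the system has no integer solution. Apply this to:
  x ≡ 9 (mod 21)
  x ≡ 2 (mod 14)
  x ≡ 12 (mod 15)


Moduli 21, 14, 15 are not pairwise coprime, so CRT works modulo lcm(m_i) when all pairwise compatibility conditions hold.
Pairwise compatibility: gcd(m_i, m_j) must divide a_i - a_j for every pair.
Merge one congruence at a time:
  Start: x ≡ 9 (mod 21).
  Combine with x ≡ 2 (mod 14): gcd(21, 14) = 7; 2 - 9 = -7, which IS divisible by 7, so compatible.
    Write x = 9 + 21·t and substitute into x ≡ 2 (mod 14): 21·t ≡ 2 − 9 = -7 (mod 14).
    Divide the congruence (and modulus) by g = 7: 3·t ≡ -1 (mod 2).
    Reduce coefficients mod 2: 1·t ≡ 1 (mod 2).
    So t ≡ 1 (mod 2).
    Then x = 9 + 21·1 = 30, valid modulo lcm(21, 14) = 42: x ≡ 30 (mod 42).
  Combine with x ≡ 12 (mod 15): gcd(42, 15) = 3; 12 - 30 = -18, which IS divisible by 3, so compatible.
    Write x = 30 + 42·t and substitute into x ≡ 12 (mod 15): 42·t ≡ 12 − 30 = -18 (mod 15).
    Divide the congruence (and modulus) by g = 3: 14·t ≡ -6 (mod 5).
    Reduce coefficients mod 5: 4·t ≡ 4 (mod 5).
    The inverse of 4 mod 5 is 4 (since 4·4 = 16 = 3·5 + 1), so t ≡ 4·4 = 16 ≡ 1 (mod 5).
    Then x = 30 + 42·1 = 72, valid modulo lcm(42, 15) = 210: x ≡ 72 (mod 210).
Verify: 72 mod 21 = 9, 72 mod 14 = 2, 72 mod 15 = 12.

x ≡ 72 (mod 210).


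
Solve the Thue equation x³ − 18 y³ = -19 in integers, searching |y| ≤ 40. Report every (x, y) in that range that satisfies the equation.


The equation is x³ - 18y³ = -19. For fixed y, x³ = 18·y³ − 19, so a solution requires the RHS to be a perfect cube.
Strategy: iterate y from -40 to 40, compute RHS = 18·y³ − 19, and check whether it is a (positive or negative) perfect cube.
Check small values of y:
  y = 0: RHS = -19 is not a perfect cube.
  y = 1: RHS = -1 = (-1)³ ⇒ x = -1 works.
  y = -1: RHS = -37 is not a perfect cube.
  y = 2: RHS = 125 = (5)³ ⇒ x = 5 works.
  y = -2: RHS = -163 is not a perfect cube.
  y = 3: RHS = 467 is not a perfect cube.
  y = -3: RHS = -505 is not a perfect cube.
Continuing the search up to |y| = 40 finds no further solutions beyond those listed.
Collected solutions: (-1, 1), (5, 2).

Solutions (with |y| ≤ 40): (-1, 1), (5, 2).


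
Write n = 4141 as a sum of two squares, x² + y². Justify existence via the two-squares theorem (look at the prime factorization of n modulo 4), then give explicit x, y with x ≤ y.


Step 1: Factor n = 4141 = 41 · 101.
Step 2: Check the mod-4 condition on each prime factor: 41 ≡ 1 (mod 4), exponent 1; 101 ≡ 1 (mod 4), exponent 1.
All primes ≡ 3 (mod 4) appear to even exponent (or don't appear), so by the two-squares theorem n IS expressible as a sum of two squares.
Step 3: Build a representation. Here n = 41 · 101 is a product of primes ≡ 1 (mod 4). Each prime p ≡ 1 (mod 4) is itself a sum of two squares; find a² by testing p − a² for a perfect square:
  41: 41 − 1² = 40, 41 − 2² = 37, 41 − 3² = 32, 41 − 4² = 25 = 5² ⇒ 41 = 4² + 5².
  101: 101 − 1² = 100 = 10² ⇒ 101 = 1² + 10².
  Combine using the Brahmagupta–Fibonacci identity (a² + b²)(c² + d²) = (ac − bd)² + (ad + bc)² = (ac + bd)² + (ad − bc)²:
  41 · 101 = 4141: from (4² + 5²)(1² + 10²), take (4·1 − 5·10, 4·10 + 5·1) = (4 − 50, 40 + 5) = (-46, 45); dropping signs (only squares matter) gives (46, 45); check 46² + 45² = 2116 + 2025 = 4141 ✓.
Step 4: Order so x ≤ y and verify: 45² + 46² = 2025 + 2116 = 4141 = n. ✓

n = 4141 = 45² + 46² (one valid representation with x ≤ y).


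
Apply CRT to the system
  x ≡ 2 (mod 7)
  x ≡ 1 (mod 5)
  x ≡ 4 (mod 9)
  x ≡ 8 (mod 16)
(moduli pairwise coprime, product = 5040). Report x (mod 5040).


Product of moduli M = 7 · 5 · 9 · 16 = 5040.
Merge one congruence at a time:
  Start: x ≡ 2 (mod 7).
  Combine with x ≡ 1 (mod 5); new modulus lcm = 35.
    Write x = 2 + 7·t and substitute into x ≡ 1 (mod 5): 7·t ≡ 1 − 2 = -1 (mod 5).
    Reduce coefficients mod 5: 2·t ≡ 4 (mod 5).
    The inverse of 2 mod 5 is 3 (since 2·3 = 6 = 1·5 + 1), so t ≡ 3·4 = 12 ≡ 2 (mod 5).
    Then x = 2 + 7·2 = 16, valid modulo lcm(7, 5) = 35: x ≡ 16 (mod 35).
  Combine with x ≡ 4 (mod 9); new modulus lcm = 315.
    Write x = 16 + 35·t and substitute into x ≡ 4 (mod 9): 35·t ≡ 4 − 16 = -12 (mod 9).
    Reduce coefficients mod 9: 8·t ≡ 6 (mod 9).
    The inverse of 8 mod 9 is 8 (since 8·8 = 64 = 7·9 + 1), so t ≡ 8·6 = 48 ≡ 3 (mod 9).
    Then x = 16 + 35·3 = 121, valid modulo lcm(35, 9) = 315: x ≡ 121 (mod 315).
  Combine with x ≡ 8 (mod 16); new modulus lcm = 5040.
    Write x = 121 + 315·t and substitute into x ≡ 8 (mod 16): 315·t ≡ 8 − 121 = -113 (mod 16).
    Reduce coefficients mod 16: 11·t ≡ 15 (mod 16).
    The inverse of 11 mod 16 is 3 (since 11·3 = 33 = 2·16 + 1), so t ≡ 3·15 = 45 ≡ 13 (mod 16).
    Then x = 121 + 315·13 = 4216, valid modulo lcm(315, 16) = 5040: x ≡ 4216 (mod 5040).
Verify against each original: 4216 mod 7 = 2, 4216 mod 5 = 1, 4216 mod 9 = 4, 4216 mod 16 = 8.

x ≡ 4216 (mod 5040).


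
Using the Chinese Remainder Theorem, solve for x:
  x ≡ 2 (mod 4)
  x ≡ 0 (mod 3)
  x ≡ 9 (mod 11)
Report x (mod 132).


Moduli 4, 3, 11 are pairwise coprime; by CRT there is a unique solution modulo M = 4 · 3 · 11 = 132.
Solve pairwise, accumulating the modulus:
  Start with x ≡ 2 (mod 4).
  Combine with x ≡ 0 (mod 3): since gcd(4, 3) = 1, we get a unique residue mod 12.
    Write x = 2 + 4·t and substitute into x ≡ 0 (mod 3): 4·t ≡ 0 − 2 = -2 (mod 3).
    Reduce coefficients mod 3: 1·t ≡ 1 (mod 3).
    So t ≡ 1 (mod 3).
    Then x = 2 + 4·1 = 6, valid modulo lcm(4, 3) = 12: x ≡ 6 (mod 12).
  Combine with x ≡ 9 (mod 11): since gcd(12, 11) = 1, we get a unique residue mod 132.
    Write x = 6 + 12·t and substitute into x ≡ 9 (mod 11): 12·t ≡ 9 − 6 = 3 (mod 11).
    Reduce coefficients mod 11: 1·t ≡ 3 (mod 11).
    So t ≡ 3 (mod 11).
    Then x = 6 + 12·3 = 42, valid modulo lcm(12, 11) = 132: x ≡ 42 (mod 132).
Verify: 42 mod 4 = 2 ✓, 42 mod 3 = 0 ✓, 42 mod 11 = 9 ✓.

x ≡ 42 (mod 132).


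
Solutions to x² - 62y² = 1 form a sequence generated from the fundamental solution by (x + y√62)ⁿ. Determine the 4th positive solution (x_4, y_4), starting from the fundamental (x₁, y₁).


Step 1: Find the fundamental solution (x₁, y₁) of x² - 62y² = 1.
  Expand √62 as a continued fraction. a₀ = ⌊√62⌋ = 7; iterate m_{k+1} = d_k·a_k − m_k, d_{k+1} = (62 − m_{k+1}²)/d_k, a_{k+1} = ⌊(a₀ + m_{k+1})/d_{k+1}⌋ (starting m₀ = 0, d₀ = 1), with convergents p_k = a_k·p_{k-1} + p_{k-2}, q_k = a_k·q_{k-1} + q_{k-2} (p₋₁ = 1, q₋₁ = 0):
  k = 0: a₀ = 7; p₀/q₀ = 7/1; p₀² − 62·q₀² = 49 − 62 = -13.
  k = 1: m = 7, d = 13, a = ⌊(7 + 7)/13⌋ = 1; p/q = (1·7 + 1)/(1·1 + 0) = 8/1; p² − 62·q² = 64 − 62 = 2.
  k = 2: m = 6, d = 2, a = ⌊(7 + 6)/2⌋ = 6; p/q = (6·8 + 7)/(6·1 + 1) = 55/7; p² − 62·q² = 3025 − 3038 = -13.
  k = 3: m = 6, d = 13, a = ⌊(7 + 6)/13⌋ = 1; p/q = (1·55 + 8)/(1·7 + 1) = 63/8; p² − 62·q² = 3969 − 3968 = 1.
  The first convergent with p² − 62·q² = 1 gives the fundamental solution (x₁, y₁) = (63, 8).
Step 2: Apply the recurrence (x_{n+1}, y_{n+1}) = (x₁x_n + 62y₁y_n, x₁y_n + y₁x_n) repeatedly.
  From (x_1, y_1) = (63, 8): x_2 = 63·63 + 62·8·8 = 7937; y_2 = 63·8 + 8·63 = 1008.
  From (x_2, y_2) = (7937, 1008): x_3 = 63·7937 + 62·8·1008 = 999999; y_3 = 63·1008 + 8·7937 = 127000.
  From (x_3, y_3) = (999999, 127000): x_4 = 63·999999 + 62·8·127000 = 125991937; y_4 = 63·127000 + 8·999999 = 16000992.
Step 3: Verify x_4² - 62·y_4² = 15873968189011969 - 15873968189011968 = 1 (should be 1). ✓

(x_1, y_1) = (63, 8); (x_4, y_4) = (125991937, 16000992).


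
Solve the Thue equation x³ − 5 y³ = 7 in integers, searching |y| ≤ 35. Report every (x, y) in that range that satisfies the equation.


The equation is x³ - 5y³ = 7. For fixed y, x³ = 5·y³ + 7, so a solution requires the RHS to be a perfect cube.
Strategy: iterate y from -35 to 35, compute RHS = 5·y³ + 7, and check whether it is a (positive or negative) perfect cube.
Check small values of y:
  y = 0: RHS = 7 is not a perfect cube.
  y = 1: RHS = 12 is not a perfect cube.
  y = -1: RHS = 2 is not a perfect cube.
  y = 2: RHS = 47 is not a perfect cube.
  y = -2: RHS = -33 is not a perfect cube.
  y = 3: RHS = 142 is not a perfect cube.
  y = -3: RHS = -128 is not a perfect cube.
Continuing the search up to |y| = 35 finds no solutions either.
No (x, y) in the scanned range satisfies the equation.

No integer solutions with |y| ≤ 35.


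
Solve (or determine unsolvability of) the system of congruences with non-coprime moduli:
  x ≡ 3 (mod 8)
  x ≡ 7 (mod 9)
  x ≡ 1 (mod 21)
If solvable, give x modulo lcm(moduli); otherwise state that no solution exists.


Moduli 8, 9, 21 are not pairwise coprime, so CRT works modulo lcm(m_i) when all pairwise compatibility conditions hold.
Pairwise compatibility: gcd(m_i, m_j) must divide a_i - a_j for every pair.
Merge one congruence at a time:
  Start: x ≡ 3 (mod 8).
  Combine with x ≡ 7 (mod 9): gcd(8, 9) = 1; 7 - 3 = 4, which IS divisible by 1, so compatible.
    Write x = 3 + 8·t and substitute into x ≡ 7 (mod 9): 8·t ≡ 7 − 3 = 4 (mod 9).
    The inverse of 8 mod 9 is 8 (since 8·8 = 64 = 7·9 + 1), so t ≡ 8·4 = 32 ≡ 5 (mod 9).
    Then x = 3 + 8·5 = 43, valid modulo lcm(8, 9) = 72: x ≡ 43 (mod 72).
  Combine with x ≡ 1 (mod 21): gcd(72, 21) = 3; 1 - 43 = -42, which IS divisible by 3, so compatible.
    Write x = 43 + 72·t and substitute into x ≡ 1 (mod 21): 72·t ≡ 1 − 43 = -42 (mod 21).
    Divide the congruence (and modulus) by g = 3: 24·t ≡ -14 (mod 7).
    Reduce coefficients mod 7: 3·t ≡ 0 (mod 7).
    The inverse of 3 mod 7 is 5 (since 3·5 = 15 = 2·7 + 1), so t ≡ 5·0 = 0 ≡ 0 (mod 7).
    Then x = 43 + 72·0 = 43, valid modulo lcm(72, 21) = 504: x ≡ 43 (mod 504).
Verify: 43 mod 8 = 3, 43 mod 9 = 7, 43 mod 21 = 1.

x ≡ 43 (mod 504).


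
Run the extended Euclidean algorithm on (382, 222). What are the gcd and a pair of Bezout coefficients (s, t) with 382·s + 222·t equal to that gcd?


Euclidean algorithm on (382, 222) — divide until remainder is 0:
  382 = 1 · 222 + 160
  222 = 1 · 160 + 62
  160 = 2 · 62 + 36
  62 = 1 · 36 + 26
  36 = 1 · 26 + 10
  26 = 2 · 10 + 6
  10 = 1 · 6 + 4
  6 = 1 · 4 + 2
  4 = 2 · 2 + 0
gcd(382, 222) = 2.
Track Bezout coefficients alongside the remainders: start with r₀ = 382 = a·1 + b·0 (s = 1, t = 0) and r₁ = 222 = a·0 + b·1 (s = 0, t = 1); each new remainder r_{k+1} = r_{k-1} − q_k·r_k inherits s_{k+1} = s_{k-1} − q_k·s_k, t_{k+1} = t_{k-1} − q_k·t_k, so r_k = a·s_k + b·t_k at every step:
  q = 1: r = 160, s = 1 − 1·0 = 1, t = 0 − 1·1 = -1  (check: 382·1 + 222·(-1) = 160)
  q = 1: r = 62, s = 0 − 1·1 = -1, t = 1 − 1·(-1) = 2  (check: 382·(-1) + 222·2 = 62)
  q = 2: r = 36, s = 1 − 2·(-1) = 3, t = -1 − 2·2 = -5  (check: 382·3 + 222·(-5) = 36)
  q = 1: r = 26, s = -1 − 1·3 = -4, t = 2 − 1·(-5) = 7  (check: 382·(-4) + 222·7 = 26)
  q = 1: r = 10, s = 3 − 1·(-4) = 7, t = -5 − 1·7 = -12  (check: 382·7 + 222·(-12) = 10)
  q = 2: r = 6, s = -4 − 2·7 = -18, t = 7 − 2·(-12) = 31  (check: 382·(-18) + 222·31 = 6)
  q = 1: r = 4, s = 7 − 1·(-18) = 25, t = -12 − 1·31 = -43  (check: 382·25 + 222·(-43) = 4)
  q = 1: r = 2, s = -18 − 1·25 = -43, t = 31 − 1·(-43) = 74  (check: 382·(-43) + 222·74 = 2)
The row with r = 2 (the gcd) gives the Bezout coefficients s = -43, t = 74.
Result: 382 · (-43) + 222 · (74) = 2.

gcd(382, 222) = 2; s = -43, t = 74 (check: 382·(-43) + 222·74 = 2).


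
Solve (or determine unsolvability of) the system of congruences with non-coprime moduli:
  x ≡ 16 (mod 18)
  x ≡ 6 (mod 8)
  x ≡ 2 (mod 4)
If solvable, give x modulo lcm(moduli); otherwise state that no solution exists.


Moduli 18, 8, 4 are not pairwise coprime, so CRT works modulo lcm(m_i) when all pairwise compatibility conditions hold.
Pairwise compatibility: gcd(m_i, m_j) must divide a_i - a_j for every pair.
Merge one congruence at a time:
  Start: x ≡ 16 (mod 18).
  Combine with x ≡ 6 (mod 8): gcd(18, 8) = 2; 6 - 16 = -10, which IS divisible by 2, so compatible.
    Write x = 16 + 18·t and substitute into x ≡ 6 (mod 8): 18·t ≡ 6 − 16 = -10 (mod 8).
    Divide the congruence (and modulus) by g = 2: 9·t ≡ -5 (mod 4).
    Reduce coefficients mod 4: 1·t ≡ 3 (mod 4).
    So t ≡ 3 (mod 4).
    Then x = 16 + 18·3 = 70, valid modulo lcm(18, 8) = 72: x ≡ 70 (mod 72).
  Combine with x ≡ 2 (mod 4): gcd(72, 4) = 4; 2 - 70 = -68, which IS divisible by 4, so compatible.
    Write x = 70 + 72·t and substitute into x ≡ 2 (mod 4): 72·t ≡ 2 − 70 = -68 (mod 4).
    Divide the congruence (and modulus) by g = 4: 18·t ≡ -17 (mod 1).
    Modulo 1 every t works; take t = 0.
    Then x = 70 + 72·0 = 70, valid modulo lcm(72, 4) = 72: x ≡ 70 (mod 72).
Verify: 70 mod 18 = 16, 70 mod 8 = 6, 70 mod 4 = 2.

x ≡ 70 (mod 72).


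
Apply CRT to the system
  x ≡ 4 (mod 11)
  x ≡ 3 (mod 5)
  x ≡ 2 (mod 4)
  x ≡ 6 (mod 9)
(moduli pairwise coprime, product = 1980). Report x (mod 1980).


Product of moduli M = 11 · 5 · 4 · 9 = 1980.
Merge one congruence at a time:
  Start: x ≡ 4 (mod 11).
  Combine with x ≡ 3 (mod 5); new modulus lcm = 55.
    Write x = 4 + 11·t and substitute into x ≡ 3 (mod 5): 11·t ≡ 3 − 4 = -1 (mod 5).
    Reduce coefficients mod 5: 1·t ≡ 4 (mod 5).
    So t ≡ 4 (mod 5).
    Then x = 4 + 11·4 = 48, valid modulo lcm(11, 5) = 55: x ≡ 48 (mod 55).
  Combine with x ≡ 2 (mod 4); new modulus lcm = 220.
    Write x = 48 + 55·t and substitute into x ≡ 2 (mod 4): 55·t ≡ 2 − 48 = -46 (mod 4).
    Reduce coefficients mod 4: 3·t ≡ 2 (mod 4).
    The inverse of 3 mod 4 is 3 (since 3·3 = 9 = 2·4 + 1), so t ≡ 3·2 = 6 ≡ 2 (mod 4).
    Then x = 48 + 55·2 = 158, valid modulo lcm(55, 4) = 220: x ≡ 158 (mod 220).
  Combine with x ≡ 6 (mod 9); new modulus lcm = 1980.
    Write x = 158 + 220·t and substitute into x ≡ 6 (mod 9): 220·t ≡ 6 − 158 = -152 (mod 9).
    Reduce coefficients mod 9: 4·t ≡ 1 (mod 9).
    The inverse of 4 mod 9 is 7 (since 4·7 = 28 = 3·9 + 1), so t ≡ 7·1 = 7 ≡ 7 (mod 9).
    Then x = 158 + 220·7 = 1698, valid modulo lcm(220, 9) = 1980: x ≡ 1698 (mod 1980).
Verify against each original: 1698 mod 11 = 4, 1698 mod 5 = 3, 1698 mod 4 = 2, 1698 mod 9 = 6.

x ≡ 1698 (mod 1980).


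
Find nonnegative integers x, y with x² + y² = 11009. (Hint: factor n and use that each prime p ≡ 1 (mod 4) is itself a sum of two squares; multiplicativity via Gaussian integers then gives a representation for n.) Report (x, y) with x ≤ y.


Step 1: Factor n = 11009 = 101 · 109.
Step 2: Check the mod-4 condition on each prime factor: 101 ≡ 1 (mod 4), exponent 1; 109 ≡ 1 (mod 4), exponent 1.
All primes ≡ 3 (mod 4) appear to even exponent (or don't appear), so by the two-squares theorem n IS expressible as a sum of two squares.
Step 3: Build a representation. Here n = 101 · 109 is a product of primes ≡ 1 (mod 4). Each prime p ≡ 1 (mod 4) is itself a sum of two squares; find a² by testing p − a² for a perfect square:
  101: 101 − 1² = 100 = 10² ⇒ 101 = 1² + 10².
  109: 109 − 1² = 108, 109 − 2² = 105, 109 − 3² = 100 = 10² ⇒ 109 = 3² + 10².
  Combine using the Brahmagupta–Fibonacci identity (a² + b²)(c² + d²) = (ac − bd)² + (ad + bc)² = (ac + bd)² + (ad − bc)²:
  101 · 109 = 11009: from (1² + 10²)(3² + 10²), take (1·3 − 10·10, 1·10 + 10·3) = (3 − 100, 10 + 30) = (-97, 40); dropping signs (only squares matter) gives (97, 40); check 97² + 40² = 9409 + 1600 = 11009 ✓.
Step 4: Order so x ≤ y and verify: 40² + 97² = 1600 + 9409 = 11009 = n. ✓

n = 11009 = 40² + 97² (one valid representation with x ≤ y).


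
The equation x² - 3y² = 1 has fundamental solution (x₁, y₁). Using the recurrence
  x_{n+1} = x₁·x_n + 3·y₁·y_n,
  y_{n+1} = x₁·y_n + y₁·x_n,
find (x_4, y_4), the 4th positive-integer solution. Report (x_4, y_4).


Step 1: Find the fundamental solution (x₁, y₁) of x² - 3y² = 1.
  Expand √3 as a continued fraction. a₀ = ⌊√3⌋ = 1; iterate m_{k+1} = d_k·a_k − m_k, d_{k+1} = (3 − m_{k+1}²)/d_k, a_{k+1} = ⌊(a₀ + m_{k+1})/d_{k+1}⌋ (starting m₀ = 0, d₀ = 1), with convergents p_k = a_k·p_{k-1} + p_{k-2}, q_k = a_k·q_{k-1} + q_{k-2} (p₋₁ = 1, q₋₁ = 0):
  k = 0: a₀ = 1; p₀/q₀ = 1/1; p₀² − 3·q₀² = 1 − 3 = -2.
  k = 1: m = 1, d = 2, a = ⌊(1 + 1)/2⌋ = 1; p/q = (1·1 + 1)/(1·1 + 0) = 2/1; p² − 3·q² = 4 − 3 = 1.
  The first convergent with p² − 3·q² = 1 gives the fundamental solution (x₁, y₁) = (2, 1).
Step 2: Apply the recurrence (x_{n+1}, y_{n+1}) = (x₁x_n + 3y₁y_n, x₁y_n + y₁x_n) repeatedly.
  From (x_1, y_1) = (2, 1): x_2 = 2·2 + 3·1·1 = 7; y_2 = 2·1 + 1·2 = 4.
  From (x_2, y_2) = (7, 4): x_3 = 2·7 + 3·1·4 = 26; y_3 = 2·4 + 1·7 = 15.
  From (x_3, y_3) = (26, 15): x_4 = 2·26 + 3·1·15 = 97; y_4 = 2·15 + 1·26 = 56.
Step 3: Verify x_4² - 3·y_4² = 9409 - 9408 = 1 (should be 1). ✓

(x_1, y_1) = (2, 1); (x_4, y_4) = (97, 56).


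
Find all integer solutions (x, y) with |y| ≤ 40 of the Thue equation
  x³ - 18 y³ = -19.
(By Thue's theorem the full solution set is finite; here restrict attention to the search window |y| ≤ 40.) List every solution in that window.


The equation is x³ - 18y³ = -19. For fixed y, x³ = 18·y³ − 19, so a solution requires the RHS to be a perfect cube.
Strategy: iterate y from -40 to 40, compute RHS = 18·y³ − 19, and check whether it is a (positive or negative) perfect cube.
Check small values of y:
  y = 0: RHS = -19 is not a perfect cube.
  y = 1: RHS = -1 = (-1)³ ⇒ x = -1 works.
  y = -1: RHS = -37 is not a perfect cube.
  y = 2: RHS = 125 = (5)³ ⇒ x = 5 works.
  y = -2: RHS = -163 is not a perfect cube.
  y = 3: RHS = 467 is not a perfect cube.
  y = -3: RHS = -505 is not a perfect cube.
Continuing the search up to |y| = 40 finds no further solutions beyond those listed.
Collected solutions: (-1, 1), (5, 2).

Solutions (with |y| ≤ 40): (-1, 1), (5, 2).


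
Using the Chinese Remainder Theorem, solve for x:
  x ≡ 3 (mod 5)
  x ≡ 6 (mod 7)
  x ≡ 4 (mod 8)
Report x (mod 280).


Moduli 5, 7, 8 are pairwise coprime; by CRT there is a unique solution modulo M = 5 · 7 · 8 = 280.
Solve pairwise, accumulating the modulus:
  Start with x ≡ 3 (mod 5).
  Combine with x ≡ 6 (mod 7): since gcd(5, 7) = 1, we get a unique residue mod 35.
    Write x = 3 + 5·t and substitute into x ≡ 6 (mod 7): 5·t ≡ 6 − 3 = 3 (mod 7).
    The inverse of 5 mod 7 is 3 (since 5·3 = 15 = 2·7 + 1), so t ≡ 3·3 = 9 ≡ 2 (mod 7).
    Then x = 3 + 5·2 = 13, valid modulo lcm(5, 7) = 35: x ≡ 13 (mod 35).
  Combine with x ≡ 4 (mod 8): since gcd(35, 8) = 1, we get a unique residue mod 280.
    Write x = 13 + 35·t and substitute into x ≡ 4 (mod 8): 35·t ≡ 4 − 13 = -9 (mod 8).
    Reduce coefficients mod 8: 3·t ≡ 7 (mod 8).
    The inverse of 3 mod 8 is 3 (since 3·3 = 9 = 1·8 + 1), so t ≡ 3·7 = 21 ≡ 5 (mod 8).
    Then x = 13 + 35·5 = 188, valid modulo lcm(35, 8) = 280: x ≡ 188 (mod 280).
Verify: 188 mod 5 = 3 ✓, 188 mod 7 = 6 ✓, 188 mod 8 = 4 ✓.

x ≡ 188 (mod 280).


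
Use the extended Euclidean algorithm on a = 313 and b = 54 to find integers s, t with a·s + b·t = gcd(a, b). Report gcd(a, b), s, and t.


Euclidean algorithm on (313, 54) — divide until remainder is 0:
  313 = 5 · 54 + 43
  54 = 1 · 43 + 11
  43 = 3 · 11 + 10
  11 = 1 · 10 + 1
  10 = 10 · 1 + 0
gcd(313, 54) = 1.
Track Bezout coefficients alongside the remainders: start with r₀ = 313 = a·1 + b·0 (s = 1, t = 0) and r₁ = 54 = a·0 + b·1 (s = 0, t = 1); each new remainder r_{k+1} = r_{k-1} − q_k·r_k inherits s_{k+1} = s_{k-1} − q_k·s_k, t_{k+1} = t_{k-1} − q_k·t_k, so r_k = a·s_k + b·t_k at every step:
  q = 5: r = 43, s = 1 − 5·0 = 1, t = 0 − 5·1 = -5  (check: 313·1 + 54·(-5) = 43)
  q = 1: r = 11, s = 0 − 1·1 = -1, t = 1 − 1·(-5) = 6  (check: 313·(-1) + 54·6 = 11)
  q = 3: r = 10, s = 1 − 3·(-1) = 4, t = -5 − 3·6 = -23  (check: 313·4 + 54·(-23) = 10)
  q = 1: r = 1, s = -1 − 1·4 = -5, t = 6 − 1·(-23) = 29  (check: 313·(-5) + 54·29 = 1)
The row with r = 1 (the gcd) gives the Bezout coefficients s = -5, t = 29.
Result: 313 · (-5) + 54 · (29) = 1.

gcd(313, 54) = 1; s = -5, t = 29 (check: 313·(-5) + 54·29 = 1).


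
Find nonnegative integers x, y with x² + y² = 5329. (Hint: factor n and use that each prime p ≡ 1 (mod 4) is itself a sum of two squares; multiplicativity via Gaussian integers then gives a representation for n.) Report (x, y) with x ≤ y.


Step 1: Factor n = 5329 = 73^2.
Step 2: Check the mod-4 condition on each prime factor: 73 ≡ 1 (mod 4), exponent 2.
All primes ≡ 3 (mod 4) appear to even exponent (or don't appear), so by the two-squares theorem n IS expressible as a sum of two squares.
Step 3: Build a representation. Here n = 73 · 73 is a product of primes ≡ 1 (mod 4). Each prime p ≡ 1 (mod 4) is itself a sum of two squares; find a² by testing p − a² for a perfect square:
  73: 73 − 1² = 72, 73 − 2² = 69, 73 − 3² = 64 = 8² ⇒ 73 = 3² + 8².
  Combine using the Brahmagupta–Fibonacci identity (a² + b²)(c² + d²) = (ac − bd)² + (ad + bc)² = (ac + bd)² + (ad − bc)²:
  73 · 73 = 5329: from (3² + 8²)(3² + 8²), take (3·3 − 8·8, 3·8 + 8·3) = (9 − 64, 24 + 24) = (-55, 48); dropping signs (only squares matter) gives (55, 48); check 55² + 48² = 3025 + 2304 = 5329 ✓.
Step 4: Order so x ≤ y and verify: 48² + 55² = 2304 + 3025 = 5329 = n. ✓

n = 5329 = 48² + 55² (one valid representation with x ≤ y).


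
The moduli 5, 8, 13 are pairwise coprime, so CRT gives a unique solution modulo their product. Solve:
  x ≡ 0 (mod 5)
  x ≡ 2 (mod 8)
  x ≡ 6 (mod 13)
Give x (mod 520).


Moduli 5, 8, 13 are pairwise coprime; by CRT there is a unique solution modulo M = 5 · 8 · 13 = 520.
Solve pairwise, accumulating the modulus:
  Start with x ≡ 0 (mod 5).
  Combine with x ≡ 2 (mod 8): since gcd(5, 8) = 1, we get a unique residue mod 40.
    Write x = 0 + 5·t and substitute into x ≡ 2 (mod 8): 5·t ≡ 2 − 0 = 2 (mod 8).
    The inverse of 5 mod 8 is 5 (since 5·5 = 25 = 3·8 + 1), so t ≡ 5·2 = 10 ≡ 2 (mod 8).
    Then x = 0 + 5·2 = 10, valid modulo lcm(5, 8) = 40: x ≡ 10 (mod 40).
  Combine with x ≡ 6 (mod 13): since gcd(40, 13) = 1, we get a unique residue mod 520.
    Write x = 10 + 40·t and substitute into x ≡ 6 (mod 13): 40·t ≡ 6 − 10 = -4 (mod 13).
    Reduce coefficients mod 13: 1·t ≡ 9 (mod 13).
    So t ≡ 9 (mod 13).
    Then x = 10 + 40·9 = 370, valid modulo lcm(40, 13) = 520: x ≡ 370 (mod 520).
Verify: 370 mod 5 = 0 ✓, 370 mod 8 = 2 ✓, 370 mod 13 = 6 ✓.

x ≡ 370 (mod 520).


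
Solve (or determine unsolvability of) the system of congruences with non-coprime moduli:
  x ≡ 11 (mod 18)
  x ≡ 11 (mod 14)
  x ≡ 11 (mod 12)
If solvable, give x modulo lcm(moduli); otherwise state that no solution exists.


Moduli 18, 14, 12 are not pairwise coprime, so CRT works modulo lcm(m_i) when all pairwise compatibility conditions hold.
Pairwise compatibility: gcd(m_i, m_j) must divide a_i - a_j for every pair.
Merge one congruence at a time:
  Start: x ≡ 11 (mod 18).
  Combine with x ≡ 11 (mod 14): gcd(18, 14) = 2; 11 - 11 = 0, which IS divisible by 2, so compatible.
    Write x = 11 + 18·t and substitute into x ≡ 11 (mod 14): 18·t ≡ 11 − 11 = 0 (mod 14).
    Divide the congruence (and modulus) by g = 2: 9·t ≡ 0 (mod 7).
    Reduce coefficients mod 7: 2·t ≡ 0 (mod 7).
    The inverse of 2 mod 7 is 4 (since 2·4 = 8 = 1·7 + 1), so t ≡ 4·0 = 0 ≡ 0 (mod 7).
    Then x = 11 + 18·0 = 11, valid modulo lcm(18, 14) = 126: x ≡ 11 (mod 126).
  Combine with x ≡ 11 (mod 12): gcd(126, 12) = 6; 11 - 11 = 0, which IS divisible by 6, so compatible.
    Write x = 11 + 126·t and substitute into x ≡ 11 (mod 12): 126·t ≡ 11 − 11 = 0 (mod 12).
    Divide the congruence (and modulus) by g = 6: 21·t ≡ 0 (mod 2).
    Reduce coefficients mod 2: 1·t ≡ 0 (mod 2).
    So t ≡ 0 (mod 2).
    Then x = 11 + 126·0 = 11, valid modulo lcm(126, 12) = 252: x ≡ 11 (mod 252).
Verify: 11 mod 18 = 11, 11 mod 14 = 11, 11 mod 12 = 11.

x ≡ 11 (mod 252).


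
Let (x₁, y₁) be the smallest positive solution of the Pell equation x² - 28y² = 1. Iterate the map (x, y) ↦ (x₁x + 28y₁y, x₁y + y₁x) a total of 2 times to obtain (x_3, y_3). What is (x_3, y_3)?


Step 1: Find the fundamental solution (x₁, y₁) of x² - 28y² = 1.
  Expand √28 as a continued fraction. a₀ = ⌊√28⌋ = 5; iterate m_{k+1} = d_k·a_k − m_k, d_{k+1} = (28 − m_{k+1}²)/d_k, a_{k+1} = ⌊(a₀ + m_{k+1})/d_{k+1}⌋ (starting m₀ = 0, d₀ = 1), with convergents p_k = a_k·p_{k-1} + p_{k-2}, q_k = a_k·q_{k-1} + q_{k-2} (p₋₁ = 1, q₋₁ = 0):
  k = 0: a₀ = 5; p₀/q₀ = 5/1; p₀² − 28·q₀² = 25 − 28 = -3.
  k = 1: m = 5, d = 3, a = ⌊(5 + 5)/3⌋ = 3; p/q = (3·5 + 1)/(3·1 + 0) = 16/3; p² − 28·q² = 256 − 252 = 4.
  k = 2: m = 4, d = 4, a = ⌊(5 + 4)/4⌋ = 2; p/q = (2·16 + 5)/(2·3 + 1) = 37/7; p² − 28·q² = 1369 − 1372 = -3.
  k = 3: m = 4, d = 3, a = ⌊(5 + 4)/3⌋ = 3; p/q = (3·37 + 16)/(3·7 + 3) = 127/24; p² − 28·q² = 16129 − 16128 = 1.
  The first convergent with p² − 28·q² = 1 gives the fundamental solution (x₁, y₁) = (127, 24).
Step 2: Apply the recurrence (x_{n+1}, y_{n+1}) = (x₁x_n + 28y₁y_n, x₁y_n + y₁x_n) repeatedly.
  From (x_1, y_1) = (127, 24): x_2 = 127·127 + 28·24·24 = 32257; y_2 = 127·24 + 24·127 = 6096.
  From (x_2, y_2) = (32257, 6096): x_3 = 127·32257 + 28·24·6096 = 8193151; y_3 = 127·6096 + 24·32257 = 1548360.
Step 3: Verify x_3² - 28·y_3² = 67127723308801 - 67127723308800 = 1 (should be 1). ✓

(x_1, y_1) = (127, 24); (x_3, y_3) = (8193151, 1548360).


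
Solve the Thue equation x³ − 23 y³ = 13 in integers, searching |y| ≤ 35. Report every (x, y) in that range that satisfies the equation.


The equation is x³ - 23y³ = 13. For fixed y, x³ = 23·y³ + 13, so a solution requires the RHS to be a perfect cube.
Strategy: iterate y from -35 to 35, compute RHS = 23·y³ + 13, and check whether it is a (positive or negative) perfect cube.
Check small values of y:
  y = 0: RHS = 13 is not a perfect cube.
  y = 1: RHS = 36 is not a perfect cube.
  y = -1: RHS = -10 is not a perfect cube.
  y = 2: RHS = 197 is not a perfect cube.
  y = -2: RHS = -171 is not a perfect cube.
  y = 3: RHS = 634 is not a perfect cube.
  y = -3: RHS = -608 is not a perfect cube.
Continuing the search up to |y| = 35 finds no solutions either.
No (x, y) in the scanned range satisfies the equation.

No integer solutions with |y| ≤ 35.


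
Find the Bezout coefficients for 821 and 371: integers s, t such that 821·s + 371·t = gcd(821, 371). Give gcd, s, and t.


Euclidean algorithm on (821, 371) — divide until remainder is 0:
  821 = 2 · 371 + 79
  371 = 4 · 79 + 55
  79 = 1 · 55 + 24
  55 = 2 · 24 + 7
  24 = 3 · 7 + 3
  7 = 2 · 3 + 1
  3 = 3 · 1 + 0
gcd(821, 371) = 1.
Track Bezout coefficients alongside the remainders: start with r₀ = 821 = a·1 + b·0 (s = 1, t = 0) and r₁ = 371 = a·0 + b·1 (s = 0, t = 1); each new remainder r_{k+1} = r_{k-1} − q_k·r_k inherits s_{k+1} = s_{k-1} − q_k·s_k, t_{k+1} = t_{k-1} − q_k·t_k, so r_k = a·s_k + b·t_k at every step:
  q = 2: r = 79, s = 1 − 2·0 = 1, t = 0 − 2·1 = -2  (check: 821·1 + 371·(-2) = 79)
  q = 4: r = 55, s = 0 − 4·1 = -4, t = 1 − 4·(-2) = 9  (check: 821·(-4) + 371·9 = 55)
  q = 1: r = 24, s = 1 − 1·(-4) = 5, t = -2 − 1·9 = -11  (check: 821·5 + 371·(-11) = 24)
  q = 2: r = 7, s = -4 − 2·5 = -14, t = 9 − 2·(-11) = 31  (check: 821·(-14) + 371·31 = 7)
  q = 3: r = 3, s = 5 − 3·(-14) = 47, t = -11 − 3·31 = -104  (check: 821·47 + 371·(-104) = 3)
  q = 2: r = 1, s = -14 − 2·47 = -108, t = 31 − 2·(-104) = 239  (check: 821·(-108) + 371·239 = 1)
The row with r = 1 (the gcd) gives the Bezout coefficients s = -108, t = 239.
Result: 821 · (-108) + 371 · (239) = 1.

gcd(821, 371) = 1; s = -108, t = 239 (check: 821·(-108) + 371·239 = 1).


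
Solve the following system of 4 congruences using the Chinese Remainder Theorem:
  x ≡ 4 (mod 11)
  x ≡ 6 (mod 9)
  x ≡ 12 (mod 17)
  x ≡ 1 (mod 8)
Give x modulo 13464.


Product of moduli M = 11 · 9 · 17 · 8 = 13464.
Merge one congruence at a time:
  Start: x ≡ 4 (mod 11).
  Combine with x ≡ 6 (mod 9); new modulus lcm = 99.
    Write x = 4 + 11·t and substitute into x ≡ 6 (mod 9): 11·t ≡ 6 − 4 = 2 (mod 9).
    Reduce coefficients mod 9: 2·t ≡ 2 (mod 9).
    The inverse of 2 mod 9 is 5 (since 2·5 = 10 = 1·9 + 1), so t ≡ 5·2 = 10 ≡ 1 (mod 9).
    Then x = 4 + 11·1 = 15, valid modulo lcm(11, 9) = 99: x ≡ 15 (mod 99).
  Combine with x ≡ 12 (mod 17); new modulus lcm = 1683.
    Write x = 15 + 99·t and substitute into x ≡ 12 (mod 17): 99·t ≡ 12 − 15 = -3 (mod 17).
    Reduce coefficients mod 17: 14·t ≡ 14 (mod 17).
    The inverse of 14 mod 17 is 11 (since 14·11 = 154 = 9·17 + 1), so t ≡ 11·14 = 154 ≡ 1 (mod 17).
    Then x = 15 + 99·1 = 114, valid modulo lcm(99, 17) = 1683: x ≡ 114 (mod 1683).
  Combine with x ≡ 1 (mod 8); new modulus lcm = 13464.
    Write x = 114 + 1683·t and substitute into x ≡ 1 (mod 8): 1683·t ≡ 1 − 114 = -113 (mod 8).
    Reduce coefficients mod 8: 3·t ≡ 7 (mod 8).
    The inverse of 3 mod 8 is 3 (since 3·3 = 9 = 1·8 + 1), so t ≡ 3·7 = 21 ≡ 5 (mod 8).
    Then x = 114 + 1683·5 = 8529, valid modulo lcm(1683, 8) = 13464: x ≡ 8529 (mod 13464).
Verify against each original: 8529 mod 11 = 4, 8529 mod 9 = 6, 8529 mod 17 = 12, 8529 mod 8 = 1.

x ≡ 8529 (mod 13464).


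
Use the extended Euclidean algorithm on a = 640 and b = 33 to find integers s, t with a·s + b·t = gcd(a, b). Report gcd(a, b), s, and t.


Euclidean algorithm on (640, 33) — divide until remainder is 0:
  640 = 19 · 33 + 13
  33 = 2 · 13 + 7
  13 = 1 · 7 + 6
  7 = 1 · 6 + 1
  6 = 6 · 1 + 0
gcd(640, 33) = 1.
Track Bezout coefficients alongside the remainders: start with r₀ = 640 = a·1 + b·0 (s = 1, t = 0) and r₁ = 33 = a·0 + b·1 (s = 0, t = 1); each new remainder r_{k+1} = r_{k-1} − q_k·r_k inherits s_{k+1} = s_{k-1} − q_k·s_k, t_{k+1} = t_{k-1} − q_k·t_k, so r_k = a·s_k + b·t_k at every step:
  q = 19: r = 13, s = 1 − 19·0 = 1, t = 0 − 19·1 = -19  (check: 640·1 + 33·(-19) = 13)
  q = 2: r = 7, s = 0 − 2·1 = -2, t = 1 − 2·(-19) = 39  (check: 640·(-2) + 33·39 = 7)
  q = 1: r = 6, s = 1 − 1·(-2) = 3, t = -19 − 1·39 = -58  (check: 640·3 + 33·(-58) = 6)
  q = 1: r = 1, s = -2 − 1·3 = -5, t = 39 − 1·(-58) = 97  (check: 640·(-5) + 33·97 = 1)
The row with r = 1 (the gcd) gives the Bezout coefficients s = -5, t = 97.
Result: 640 · (-5) + 33 · (97) = 1.

gcd(640, 33) = 1; s = -5, t = 97 (check: 640·(-5) + 33·97 = 1).


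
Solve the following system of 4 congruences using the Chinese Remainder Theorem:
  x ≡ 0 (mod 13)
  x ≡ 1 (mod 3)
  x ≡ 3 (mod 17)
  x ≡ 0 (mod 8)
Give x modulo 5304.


Product of moduli M = 13 · 3 · 17 · 8 = 5304.
Merge one congruence at a time:
  Start: x ≡ 0 (mod 13).
  Combine with x ≡ 1 (mod 3); new modulus lcm = 39.
    Write x = 0 + 13·t and substitute into x ≡ 1 (mod 3): 13·t ≡ 1 − 0 = 1 (mod 3).
    Reduce coefficients mod 3: 1·t ≡ 1 (mod 3).
    So t ≡ 1 (mod 3).
    Then x = 0 + 13·1 = 13, valid modulo lcm(13, 3) = 39: x ≡ 13 (mod 39).
  Combine with x ≡ 3 (mod 17); new modulus lcm = 663.
    Write x = 13 + 39·t and substitute into x ≡ 3 (mod 17): 39·t ≡ 3 − 13 = -10 (mod 17).
    Reduce coefficients mod 17: 5·t ≡ 7 (mod 17).
    The inverse of 5 mod 17 is 7 (since 5·7 = 35 = 2·17 + 1), so t ≡ 7·7 = 49 ≡ 15 (mod 17).
    Then x = 13 + 39·15 = 598, valid modulo lcm(39, 17) = 663: x ≡ 598 (mod 663).
  Combine with x ≡ 0 (mod 8); new modulus lcm = 5304.
    Write x = 598 + 663·t and substitute into x ≡ 0 (mod 8): 663·t ≡ 0 − 598 = -598 (mod 8).
    Reduce coefficients mod 8: 7·t ≡ 2 (mod 8).
    The inverse of 7 mod 8 is 7 (since 7·7 = 49 = 6·8 + 1), so t ≡ 7·2 = 14 ≡ 6 (mod 8).
    Then x = 598 + 663·6 = 4576, valid modulo lcm(663, 8) = 5304: x ≡ 4576 (mod 5304).
Verify against each original: 4576 mod 13 = 0, 4576 mod 3 = 1, 4576 mod 17 = 3, 4576 mod 8 = 0.

x ≡ 4576 (mod 5304).


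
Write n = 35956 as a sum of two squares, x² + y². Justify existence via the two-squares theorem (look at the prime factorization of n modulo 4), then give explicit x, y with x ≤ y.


Step 1: Factor n = 35956 = 2^2 · 89 · 101.
Step 2: Check the mod-4 condition on each prime factor: 2 = 2 (special); 89 ≡ 1 (mod 4), exponent 1; 101 ≡ 1 (mod 4), exponent 1.
All primes ≡ 3 (mod 4) appear to even exponent (or don't appear), so by the two-squares theorem n IS expressible as a sum of two squares.
Step 3: Build a representation. Group n = k² · m with k = 2 and m = 89 · 101 = 8989 (a product of primes ≡ 1 (mod 4)); a representation of m scales to one of n via (k·x)² + (k·y)² = k²(x² + y²). Each prime p ≡ 1 (mod 4) is itself a sum of two squares; find a² by testing p − a² for a perfect square:
  89: 89 − 1² = 88, 89 − 2² = 85, 89 − 3² = 80, 89 − 4² = 73, 89 − 5² = 64 = 8² ⇒ 89 = 5² + 8².
  101: 101 − 1² = 100 = 10² ⇒ 101 = 1² + 10².
  Combine using the Brahmagupta–Fibonacci identity (a² + b²)(c² + d²) = (ac − bd)² + (ad + bc)² = (ac + bd)² + (ad − bc)²:
  89 · 101 = 8989: from (5² + 8²)(1² + 10²), take (5·1 − 8·10, 5·10 + 8·1) = (5 − 80, 50 + 8) = (-75, 58); dropping signs (only squares matter) gives (75, 58); check 75² + 58² = 5625 + 3364 = 8989 ✓.
  Scale by k = 2: (2·75, 2·58) = (150, 116).
Step 4: Order so x ≤ y and verify: 116² + 150² = 13456 + 22500 = 35956 = n. ✓

n = 35956 = 116² + 150² (one valid representation with x ≤ y).


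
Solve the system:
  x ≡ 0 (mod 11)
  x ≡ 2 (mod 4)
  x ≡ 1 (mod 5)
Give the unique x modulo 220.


Moduli 11, 4, 5 are pairwise coprime; by CRT there is a unique solution modulo M = 11 · 4 · 5 = 220.
Solve pairwise, accumulating the modulus:
  Start with x ≡ 0 (mod 11).
  Combine with x ≡ 2 (mod 4): since gcd(11, 4) = 1, we get a unique residue mod 44.
    Write x = 0 + 11·t and substitute into x ≡ 2 (mod 4): 11·t ≡ 2 − 0 = 2 (mod 4).
    Reduce coefficients mod 4: 3·t ≡ 2 (mod 4).
    The inverse of 3 mod 4 is 3 (since 3·3 = 9 = 2·4 + 1), so t ≡ 3·2 = 6 ≡ 2 (mod 4).
    Then x = 0 + 11·2 = 22, valid modulo lcm(11, 4) = 44: x ≡ 22 (mod 44).
  Combine with x ≡ 1 (mod 5): since gcd(44, 5) = 1, we get a unique residue mod 220.
    Write x = 22 + 44·t and substitute into x ≡ 1 (mod 5): 44·t ≡ 1 − 22 = -21 (mod 5).
    Reduce coefficients mod 5: 4·t ≡ 4 (mod 5).
    The inverse of 4 mod 5 is 4 (since 4·4 = 16 = 3·5 + 1), so t ≡ 4·4 = 16 ≡ 1 (mod 5).
    Then x = 22 + 44·1 = 66, valid modulo lcm(44, 5) = 220: x ≡ 66 (mod 220).
Verify: 66 mod 11 = 0 ✓, 66 mod 4 = 2 ✓, 66 mod 5 = 1 ✓.

x ≡ 66 (mod 220).


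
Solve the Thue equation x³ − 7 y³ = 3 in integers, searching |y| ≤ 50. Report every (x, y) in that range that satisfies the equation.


The equation is x³ - 7y³ = 3. For fixed y, x³ = 7·y³ + 3, so a solution requires the RHS to be a perfect cube.
Strategy: iterate y from -50 to 50, compute RHS = 7·y³ + 3, and check whether it is a (positive or negative) perfect cube.
Check small values of y:
  y = 0: RHS = 3 is not a perfect cube.
  y = 1: RHS = 10 is not a perfect cube.
  y = -1: RHS = -4 is not a perfect cube.
  y = 2: RHS = 59 is not a perfect cube.
  y = -2: RHS = -53 is not a perfect cube.
  y = 3: RHS = 192 is not a perfect cube.
  y = -3: RHS = -186 is not a perfect cube.
Continuing the search up to |y| = 50 finds no solutions either.
No (x, y) in the scanned range satisfies the equation.

No integer solutions with |y| ≤ 50.


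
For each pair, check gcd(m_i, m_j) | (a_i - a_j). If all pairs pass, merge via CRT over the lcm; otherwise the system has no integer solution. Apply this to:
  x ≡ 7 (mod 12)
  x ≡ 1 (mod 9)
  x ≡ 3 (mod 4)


Moduli 12, 9, 4 are not pairwise coprime, so CRT works modulo lcm(m_i) when all pairwise compatibility conditions hold.
Pairwise compatibility: gcd(m_i, m_j) must divide a_i - a_j for every pair.
Merge one congruence at a time:
  Start: x ≡ 7 (mod 12).
  Combine with x ≡ 1 (mod 9): gcd(12, 9) = 3; 1 - 7 = -6, which IS divisible by 3, so compatible.
    Write x = 7 + 12·t and substitute into x ≡ 1 (mod 9): 12·t ≡ 1 − 7 = -6 (mod 9).
    Divide the congruence (and modulus) by g = 3: 4·t ≡ -2 (mod 3).
    Reduce coefficients mod 3: 1·t ≡ 1 (mod 3).
    So t ≡ 1 (mod 3).
    Then x = 7 + 12·1 = 19, valid modulo lcm(12, 9) = 36: x ≡ 19 (mod 36).
  Combine with x ≡ 3 (mod 4): gcd(36, 4) = 4; 3 - 19 = -16, which IS divisible by 4, so compatible.
    Write x = 19 + 36·t and substitute into x ≡ 3 (mod 4): 36·t ≡ 3 − 19 = -16 (mod 4).
    Divide the congruence (and modulus) by g = 4: 9·t ≡ -4 (mod 1).
    Modulo 1 every t works; take t = 0.
    Then x = 19 + 36·0 = 19, valid modulo lcm(36, 4) = 36: x ≡ 19 (mod 36).
Verify: 19 mod 12 = 7, 19 mod 9 = 1, 19 mod 4 = 3.

x ≡ 19 (mod 36).


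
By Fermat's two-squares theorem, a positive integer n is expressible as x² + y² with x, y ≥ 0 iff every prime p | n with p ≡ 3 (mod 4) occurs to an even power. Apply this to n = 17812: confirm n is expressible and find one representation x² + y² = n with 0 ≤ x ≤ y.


Step 1: Factor n = 17812 = 2^2 · 61 · 73.
Step 2: Check the mod-4 condition on each prime factor: 2 = 2 (special); 61 ≡ 1 (mod 4), exponent 1; 73 ≡ 1 (mod 4), exponent 1.
All primes ≡ 3 (mod 4) appear to even exponent (or don't appear), so by the two-squares theorem n IS expressible as a sum of two squares.
Step 3: Build a representation. Group n = k² · m with k = 2 and m = 61 · 73 = 4453 (a product of primes ≡ 1 (mod 4)); a representation of m scales to one of n via (k·x)² + (k·y)² = k²(x² + y²). Each prime p ≡ 1 (mod 4) is itself a sum of two squares; find a² by testing p − a² for a perfect square:
  61: 61 − 1² = 60, 61 − 2² = 57, 61 − 3² = 52, 61 − 4² = 45, 61 − 5² = 36 = 6² ⇒ 61 = 5² + 6².
  73: 73 − 1² = 72, 73 − 2² = 69, 73 − 3² = 64 = 8² ⇒ 73 = 3² + 8².
  Combine using the Brahmagupta–Fibonacci identity (a² + b²)(c² + d²) = (ac − bd)² + (ad + bc)² = (ac + bd)² + (ad − bc)²:
  61 · 73 = 4453: from (5² + 6²)(3² + 8²), take (5·3 − 6·8, 5·8 + 6·3) = (15 − 48, 40 + 18) = (-33, 58); dropping signs (only squares matter) gives (33, 58); check 33² + 58² = 1089 + 3364 = 4453 ✓.
  Scale by k = 2: (2·33, 2·58) = (66, 116).
Step 4: Order so x ≤ y and verify: 66² + 116² = 4356 + 13456 = 17812 = n. ✓

n = 17812 = 66² + 116² (one valid representation with x ≤ y).


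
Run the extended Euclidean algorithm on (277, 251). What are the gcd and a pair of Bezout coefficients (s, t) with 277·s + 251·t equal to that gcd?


Euclidean algorithm on (277, 251) — divide until remainder is 0:
  277 = 1 · 251 + 26
  251 = 9 · 26 + 17
  26 = 1 · 17 + 9
  17 = 1 · 9 + 8
  9 = 1 · 8 + 1
  8 = 8 · 1 + 0
gcd(277, 251) = 1.
Track Bezout coefficients alongside the remainders: start with r₀ = 277 = a·1 + b·0 (s = 1, t = 0) and r₁ = 251 = a·0 + b·1 (s = 0, t = 1); each new remainder r_{k+1} = r_{k-1} − q_k·r_k inherits s_{k+1} = s_{k-1} − q_k·s_k, t_{k+1} = t_{k-1} − q_k·t_k, so r_k = a·s_k + b·t_k at every step:
  q = 1: r = 26, s = 1 − 1·0 = 1, t = 0 − 1·1 = -1  (check: 277·1 + 251·(-1) = 26)
  q = 9: r = 17, s = 0 − 9·1 = -9, t = 1 − 9·(-1) = 10  (check: 277·(-9) + 251·10 = 17)
  q = 1: r = 9, s = 1 − 1·(-9) = 10, t = -1 − 1·10 = -11  (check: 277·10 + 251·(-11) = 9)
  q = 1: r = 8, s = -9 − 1·10 = -19, t = 10 − 1·(-11) = 21  (check: 277·(-19) + 251·21 = 8)
  q = 1: r = 1, s = 10 − 1·(-19) = 29, t = -11 − 1·21 = -32  (check: 277·29 + 251·(-32) = 1)
The row with r = 1 (the gcd) gives the Bezout coefficients s = 29, t = -32.
Result: 277 · (29) + 251 · (-32) = 1.

gcd(277, 251) = 1; s = 29, t = -32 (check: 277·29 + 251·(-32) = 1).
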